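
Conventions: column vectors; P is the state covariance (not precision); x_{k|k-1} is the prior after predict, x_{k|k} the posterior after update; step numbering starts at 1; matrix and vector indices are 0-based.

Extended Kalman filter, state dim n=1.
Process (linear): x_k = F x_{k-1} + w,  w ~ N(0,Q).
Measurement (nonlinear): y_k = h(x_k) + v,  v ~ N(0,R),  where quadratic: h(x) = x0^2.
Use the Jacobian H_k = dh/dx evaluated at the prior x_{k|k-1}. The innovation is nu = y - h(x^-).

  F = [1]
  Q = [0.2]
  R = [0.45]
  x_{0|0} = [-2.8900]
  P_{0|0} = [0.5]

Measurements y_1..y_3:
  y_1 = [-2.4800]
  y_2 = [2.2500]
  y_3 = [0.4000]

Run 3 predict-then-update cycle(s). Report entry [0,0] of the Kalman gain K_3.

step 1: x^-=[-2.8900]  P^-=[0.7000]  H_jac=[-5.7800]  S=[23.8359]  K=[-0.1697]  nu=[-10.8321]  x^+=[-1.0513]  P^+=[0.0132]
step 2: x^-=[-1.0513]  P^-=[0.2132]  H_jac=[-2.1026]  S=[1.3926]  K=[-0.3219]  nu=[1.1447]  x^+=[-1.4198]  P^+=[0.0689]
step 3: x^-=[-1.4198]  P^-=[0.2689]  H_jac=[-2.8396]  S=[2.6183]  K=[-0.2916]  nu=[-1.6159]  x^+=[-0.9486]  P^+=[0.0462]

K[0,0] = -0.2916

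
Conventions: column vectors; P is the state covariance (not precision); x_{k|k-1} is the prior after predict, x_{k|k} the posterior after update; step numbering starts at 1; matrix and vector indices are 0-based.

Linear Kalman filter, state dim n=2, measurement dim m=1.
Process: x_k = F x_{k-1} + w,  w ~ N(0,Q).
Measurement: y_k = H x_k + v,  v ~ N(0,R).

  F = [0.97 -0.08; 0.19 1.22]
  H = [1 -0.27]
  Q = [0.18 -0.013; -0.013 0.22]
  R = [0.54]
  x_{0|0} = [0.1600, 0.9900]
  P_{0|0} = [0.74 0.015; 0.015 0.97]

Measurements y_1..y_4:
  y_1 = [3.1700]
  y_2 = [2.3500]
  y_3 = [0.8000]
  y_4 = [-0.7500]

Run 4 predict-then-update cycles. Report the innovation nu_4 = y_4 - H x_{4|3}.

step 1: x^-=[0.0760, 1.2382]  P^-=[0.8801 0.0462; 0.0462 1.6974]  S=[1.5189]  K=[0.5712; -0.2713]  nu=[3.4283]  x^+=[2.0344, 0.3081]  P^+=[0.3845 0.2816; 0.2816 1.5856]
step 2: x^-=[1.9487, 0.7625]  P^-=[0.5082 0.2321; 0.2321 2.7245]  S=[1.1215]  K=[0.3973; -0.4490]  nu=[0.6072]  x^+=[2.1899, 0.4899]  P^+=[0.3312 0.4321; 0.4321 2.4984]
step 3: x^-=[2.0850, 1.0137]  P^-=[0.4406 0.3090; 0.3090 4.1510]  S=[1.1163]  K=[0.3199; -0.7272]  nu=[-1.0113]  x^+=[1.7615, 1.7491]  P^+=[0.3263 0.5687; 0.5687 3.5607]
step 4: x^-=[1.5687, 2.4686]  P^-=[0.4215 0.3640; 0.3640 5.7951]  S=[1.1875]  K=[0.2722; -1.0112]  nu=[-1.6522]  x^+=[1.1189, 4.1392]  P^+=[0.3335 0.6909; 0.6909 4.5810]

innov = [-1.6522]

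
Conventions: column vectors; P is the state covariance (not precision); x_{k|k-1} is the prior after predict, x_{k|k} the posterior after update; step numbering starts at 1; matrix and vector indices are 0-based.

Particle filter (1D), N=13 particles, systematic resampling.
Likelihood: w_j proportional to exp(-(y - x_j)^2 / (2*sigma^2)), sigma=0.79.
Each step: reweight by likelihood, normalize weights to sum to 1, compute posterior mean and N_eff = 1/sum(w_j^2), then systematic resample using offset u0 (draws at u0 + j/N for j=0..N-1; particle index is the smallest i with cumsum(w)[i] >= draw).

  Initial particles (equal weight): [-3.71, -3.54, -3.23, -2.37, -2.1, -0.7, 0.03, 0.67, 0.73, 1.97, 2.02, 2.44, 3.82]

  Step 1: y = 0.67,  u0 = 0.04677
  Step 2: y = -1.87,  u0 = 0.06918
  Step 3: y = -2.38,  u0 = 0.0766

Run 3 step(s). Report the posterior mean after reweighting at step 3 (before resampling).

post_mean = -0.6778

step 1: w=[0.0000, 0.0000, 0.0000, 0.0002, 0.0006, 0.0633, 0.2049, 0.2845, 0.2837, 0.0735, 0.0661, 0.0231, 0.0001]  mean=0.6929  Neff=4.5923  idx=[5, 6, 6, 7, 7, 7, 7, 8, 8, 8, 8, 9, 10]
step 2: w=[0.6880, 0.1142, 0.1142, 0.0117, 0.0117, 0.0117, 0.0117, 0.0092, 0.0092, 0.0092, 0.0092, 0.0000, 0.0000]  mean=-0.4165  Neff=1.9989  idx=[0, 0, 0, 0, 0, 0, 0, 0, 0, 1, 2, 2, 10]
step 3: w=[0.1078, 0.1078, 0.1078, 0.1078, 0.1078, 0.1078, 0.1078, 0.1078, 0.1078, 0.0099, 0.0099, 0.0099, 0.0004]  mean=-0.6778  Neff=9.5390  idx=[0, 1, 2, 2, 3, 4, 4, 5, 6, 7, 7, 8, 12]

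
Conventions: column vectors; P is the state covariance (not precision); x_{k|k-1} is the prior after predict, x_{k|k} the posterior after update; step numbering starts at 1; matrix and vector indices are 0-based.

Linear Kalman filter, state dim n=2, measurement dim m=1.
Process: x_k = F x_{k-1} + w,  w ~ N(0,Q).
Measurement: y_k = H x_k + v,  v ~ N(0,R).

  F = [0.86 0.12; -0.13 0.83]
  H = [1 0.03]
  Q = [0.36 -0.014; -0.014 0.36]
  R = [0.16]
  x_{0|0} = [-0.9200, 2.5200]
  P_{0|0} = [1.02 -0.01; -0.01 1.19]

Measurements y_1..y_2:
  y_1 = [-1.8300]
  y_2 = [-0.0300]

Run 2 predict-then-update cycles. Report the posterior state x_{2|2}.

step 1: x^-=[-0.4888, 2.2112]  P^-=[1.1295 -0.0165; -0.0165 1.1992]  S=[1.2896]  K=[0.8755; 0.0151]  nu=[-1.4075]  x^+=[-1.7211, 2.1899]  P^+=[0.1411 -0.0335; -0.0335 1.1989]
step 2: x^-=[-1.2173, 2.0414]  P^-=[0.4747 0.0662; 0.0662 1.1955]  S=[0.6397]  K=[0.7451; 0.1596]  nu=[1.1261]  x^+=[-0.3783, 2.2211]  P^+=[0.1195 -0.0098; -0.0098 1.1793]

x_post = [-0.3783, 2.2211]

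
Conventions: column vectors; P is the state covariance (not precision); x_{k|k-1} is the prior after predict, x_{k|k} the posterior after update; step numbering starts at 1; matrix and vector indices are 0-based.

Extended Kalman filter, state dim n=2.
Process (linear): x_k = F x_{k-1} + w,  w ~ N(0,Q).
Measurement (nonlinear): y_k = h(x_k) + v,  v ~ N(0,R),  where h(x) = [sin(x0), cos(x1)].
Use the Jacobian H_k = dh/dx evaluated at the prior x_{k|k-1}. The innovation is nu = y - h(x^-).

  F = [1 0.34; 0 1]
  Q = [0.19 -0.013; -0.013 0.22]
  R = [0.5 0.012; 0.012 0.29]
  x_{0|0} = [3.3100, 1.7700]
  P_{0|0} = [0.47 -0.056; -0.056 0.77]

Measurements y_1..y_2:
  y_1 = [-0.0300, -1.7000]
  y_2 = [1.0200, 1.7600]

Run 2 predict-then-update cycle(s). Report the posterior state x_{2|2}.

step 1: x^-=[3.9118, 1.7700]  P^-=[0.7109 0.1928; 0.1928 0.9900]  H_jac=[-0.7178 0.0000; 0.0000 -0.9802]  S=[0.8663 0.1476; 0.1476 1.2412]  K=[-0.5748 -0.0839; -0.0270 -0.7786]  nu=[0.6663, -1.5021]  x^+=[3.6549, 2.9215]  P^+=[0.4018 0.0319; 0.0319 0.2307]
step 2: x^-=[4.6482, 2.9215]  P^-=[0.6401 0.0973; 0.0973 0.4507]  H_jac=[-0.0642 0.0000; 0.0000 -0.2183]  S=[0.5026 0.0134; 0.0134 0.3115]  K=[-0.0800 -0.0647; -0.0040 -0.3157]  nu=[2.0179, 2.7359]  x^+=[4.3096, 2.0498]  P^+=[0.6355 0.0904; 0.0904 0.4196]

x_post = [4.3096, 2.0498]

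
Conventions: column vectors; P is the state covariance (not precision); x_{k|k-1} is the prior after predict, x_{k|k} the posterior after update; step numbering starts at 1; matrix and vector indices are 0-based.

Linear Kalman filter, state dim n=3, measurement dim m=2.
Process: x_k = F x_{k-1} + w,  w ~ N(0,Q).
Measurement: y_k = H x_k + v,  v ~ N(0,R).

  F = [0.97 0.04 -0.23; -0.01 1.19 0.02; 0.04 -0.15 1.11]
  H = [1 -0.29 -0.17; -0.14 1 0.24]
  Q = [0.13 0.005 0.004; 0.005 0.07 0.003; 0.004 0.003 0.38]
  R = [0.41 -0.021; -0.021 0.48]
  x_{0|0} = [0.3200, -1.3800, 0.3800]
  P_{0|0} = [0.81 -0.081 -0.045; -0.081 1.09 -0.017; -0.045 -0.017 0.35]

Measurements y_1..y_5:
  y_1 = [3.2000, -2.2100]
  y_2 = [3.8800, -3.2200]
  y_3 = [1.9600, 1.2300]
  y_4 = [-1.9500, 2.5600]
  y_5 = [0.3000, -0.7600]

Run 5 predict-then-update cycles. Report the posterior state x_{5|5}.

step 1: x^-=[0.1678, -1.6378, 0.6416]  P^-=[0.9265 -0.0424 -0.0982; -0.0424 1.6149 -0.2100; -0.0982 -0.2100 0.8397]  S=[1.5338 -0.6730; -0.6730 2.0791]  K=[0.6779 0.1253; 0.0253 0.7635; -0.1355 -0.0413]  nu=[2.6663, -0.7027]  x^+=[1.8873, -2.1068, 0.3093]  P^+=[0.3033 0.0828 0.0232; 0.0828 0.4278 -0.2095; 0.0232 -0.2095 0.8155]
step 2: x^-=[1.6752, -2.5198, 0.7349]  P^-=[0.4591 0.1719 -0.1987; 0.1719 0.6643 -0.3276; -0.1987 -0.3276 1.4657]  S=[0.9029 -0.1328; -0.1328 1.0457]  K=[0.5086 0.1219; 0.1199 0.5523; -0.3908 0.0001]  nu=[1.5989, -0.6420]  x^+=[2.4102, -2.6826, 0.1100]  P^+=[0.2265 0.0857 -0.0256; 0.0857 0.3499 -0.3140; -0.0256 -0.3140 1.3278]
step 3: x^-=[2.2053, -3.2142, 0.6209]  P^-=[0.4377 0.1973 -0.3927; 0.1973 0.5491 -0.4394; -0.3927 -0.4394 2.1255]  S=[0.9311 -0.1212; -0.1212 0.9203]  K=[0.4948 0.1106; 0.1831 0.4762; -0.6667 0.0488]  nu=[-1.0719, 4.6040]  x^+=[2.1841, -1.2183, 1.5599]  P^+=[0.2118 0.0955 -0.0966; 0.0955 0.3304 -0.3845; -0.0966 -0.3845 1.7017]
step 4: x^-=[1.7111, -1.4405, 2.0016]  P^-=[0.4774 0.2239 -0.5714; 0.2239 0.5180 -0.5194; -0.5714 -0.5194 2.6027]  S=[1.0194 -0.1375; -0.1375 0.8837]  K=[0.5138 0.1025; 0.2188 0.4437; -0.8361 0.0796]  nu=[-3.7386, 3.7596]  x^+=[0.1758, -0.5902, 5.4264]  P^+=[0.2136 0.1036 -0.1469; 0.1036 0.3219 -0.4127; -0.1469 -0.4127 1.8663]
step 5: x^-=[-1.1011, -0.5955, 6.1189]  P^-=[0.5113 0.2386 -0.6704; 0.2386 0.5046 -0.5505; -0.6704 -0.5505 2.8102]  S=[1.0802 -0.1502; -0.1502 0.8705]  K=[0.5285 0.0983; 0.2318 0.4295; -0.9019 0.0946]  nu=[2.2686, -1.7872]  x^+=[-0.0778, -0.8373, 3.9038]  P^+=[0.2169 0.1071 -0.1694; 0.1071 0.3159 -0.4149; -0.1694 -0.4149 1.8981]

x_post = [-0.0778, -0.8373, 3.9038]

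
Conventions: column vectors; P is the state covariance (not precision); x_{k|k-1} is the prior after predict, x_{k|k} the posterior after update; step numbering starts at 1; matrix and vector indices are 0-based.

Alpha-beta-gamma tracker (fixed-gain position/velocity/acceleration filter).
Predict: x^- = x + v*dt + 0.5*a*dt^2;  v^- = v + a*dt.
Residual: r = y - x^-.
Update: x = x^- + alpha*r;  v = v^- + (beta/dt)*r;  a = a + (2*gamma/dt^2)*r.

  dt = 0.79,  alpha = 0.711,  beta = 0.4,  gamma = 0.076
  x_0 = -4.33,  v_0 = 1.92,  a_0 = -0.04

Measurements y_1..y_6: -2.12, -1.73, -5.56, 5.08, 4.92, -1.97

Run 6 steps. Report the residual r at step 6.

step 1: x_pred=-2.8257  r=0.7057  x^+=-2.3239  v^+=2.2457  a^+=0.1319
step 2: x_pred=-0.5087  r=-1.2213  x^+=-1.3770  v^+=1.7315  a^+=-0.1656
step 3: x_pred=-0.0608  r=-5.4992  x^+=-3.9707  v^+=-1.1837  a^+=-1.5049
step 4: x_pred=-5.3755  r=10.4555  x^+=2.0584  v^+=2.9213  a^+=1.0415
step 5: x_pred=4.6912  r=0.2288  x^+=4.8539  v^+=3.8600  a^+=1.0972
step 6: x_pred=8.2457  r=-10.2157  x^+=0.9823  v^+=-0.4457  a^+=-1.3908

resid = -10.2157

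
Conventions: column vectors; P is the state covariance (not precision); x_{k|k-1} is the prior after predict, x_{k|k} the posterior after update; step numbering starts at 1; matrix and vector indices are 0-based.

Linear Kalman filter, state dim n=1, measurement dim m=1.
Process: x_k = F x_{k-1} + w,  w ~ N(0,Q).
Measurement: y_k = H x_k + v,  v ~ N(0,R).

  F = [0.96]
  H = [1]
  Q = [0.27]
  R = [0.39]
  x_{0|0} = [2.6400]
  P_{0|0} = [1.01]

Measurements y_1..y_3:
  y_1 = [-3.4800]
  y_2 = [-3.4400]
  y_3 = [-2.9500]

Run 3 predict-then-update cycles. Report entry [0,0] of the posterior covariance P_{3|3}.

step 1: x^-=[2.5344]  P^-=[1.2008]  S=[1.5908]  K=[0.7548]  nu=[-6.0144]  x^+=[-2.0055]  P^+=[0.2944]
step 2: x^-=[-1.9253]  P^-=[0.5413]  S=[0.9313]  K=[0.5812]  nu=[-1.5147]  x^+=[-2.8057]  P^+=[0.2267]
step 3: x^-=[-2.6935]  P^-=[0.4789]  S=[0.8689]  K=[0.5512]  nu=[-0.2565]  x^+=[-2.8349]  P^+=[0.2150]

P_post[0,0] = 0.2150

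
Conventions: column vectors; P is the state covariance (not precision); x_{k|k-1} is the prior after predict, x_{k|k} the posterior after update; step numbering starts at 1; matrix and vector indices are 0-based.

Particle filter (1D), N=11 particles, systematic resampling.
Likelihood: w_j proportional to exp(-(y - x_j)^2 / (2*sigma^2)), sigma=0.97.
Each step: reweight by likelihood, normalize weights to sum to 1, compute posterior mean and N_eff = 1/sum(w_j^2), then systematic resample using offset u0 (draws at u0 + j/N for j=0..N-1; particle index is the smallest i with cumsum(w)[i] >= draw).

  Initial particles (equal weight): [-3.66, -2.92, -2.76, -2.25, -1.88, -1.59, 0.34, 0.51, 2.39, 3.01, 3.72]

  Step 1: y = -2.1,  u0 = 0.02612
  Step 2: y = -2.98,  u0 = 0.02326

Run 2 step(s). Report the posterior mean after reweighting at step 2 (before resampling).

post_mean = -2.5167

step 1: w=[0.0588, 0.1498, 0.1699, 0.2116, 0.2087, 0.1865, 0.0091, 0.0057, 0.0000, 0.0000, 0.0000]  mean=-2.2803  Neff=5.6190  idx=[0, 1, 1, 2, 3, 3, 3, 4, 4, 5, 5]
step 2: w=[0.1005, 0.1283, 0.1283, 0.1253, 0.0968, 0.0968, 0.0968, 0.0676, 0.0676, 0.0460, 0.0460]  mean=-2.5167  Neff=9.9804  idx=[0, 1, 1, 2, 3, 3, 4, 5, 6, 8, 9]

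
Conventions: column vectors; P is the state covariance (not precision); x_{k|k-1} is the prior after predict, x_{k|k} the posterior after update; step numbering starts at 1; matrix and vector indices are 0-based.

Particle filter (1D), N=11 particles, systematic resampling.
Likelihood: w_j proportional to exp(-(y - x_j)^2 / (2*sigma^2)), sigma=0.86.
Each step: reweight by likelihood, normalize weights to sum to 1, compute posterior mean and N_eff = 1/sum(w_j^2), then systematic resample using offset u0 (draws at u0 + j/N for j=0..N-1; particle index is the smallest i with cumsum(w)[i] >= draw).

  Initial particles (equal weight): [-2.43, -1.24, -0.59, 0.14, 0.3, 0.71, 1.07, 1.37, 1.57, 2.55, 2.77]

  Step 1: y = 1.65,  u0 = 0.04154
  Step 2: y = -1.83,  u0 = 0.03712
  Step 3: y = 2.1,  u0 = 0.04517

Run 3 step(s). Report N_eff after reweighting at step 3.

N_eff = 6.1557

step 1: w=[0.0000, 0.0007, 0.0069, 0.0442, 0.0603, 0.1137, 0.1646, 0.1959, 0.2057, 0.1195, 0.0885]  mean=1.4172  Neff=6.7365  idx=[3, 5, 5, 6, 7, 7, 8, 8, 8, 9, 10]
step 2: w=[0.6933, 0.1219, 0.1219, 0.0324, 0.0094, 0.0094, 0.0039, 0.0039, 0.0039, 0.0000, 0.0000]  mean=0.3490  Neff=1.9546  idx=[0, 0, 0, 0, 0, 0, 0, 0, 1, 2, 3]
step 3: w=[0.0458, 0.0458, 0.0458, 0.0458, 0.0458, 0.0458, 0.0458, 0.0458, 0.1666, 0.1666, 0.3002]  mean=0.6091  Neff=6.1557  idx=[0, 2, 4, 6, 8, 8, 9, 9, 10, 10, 10]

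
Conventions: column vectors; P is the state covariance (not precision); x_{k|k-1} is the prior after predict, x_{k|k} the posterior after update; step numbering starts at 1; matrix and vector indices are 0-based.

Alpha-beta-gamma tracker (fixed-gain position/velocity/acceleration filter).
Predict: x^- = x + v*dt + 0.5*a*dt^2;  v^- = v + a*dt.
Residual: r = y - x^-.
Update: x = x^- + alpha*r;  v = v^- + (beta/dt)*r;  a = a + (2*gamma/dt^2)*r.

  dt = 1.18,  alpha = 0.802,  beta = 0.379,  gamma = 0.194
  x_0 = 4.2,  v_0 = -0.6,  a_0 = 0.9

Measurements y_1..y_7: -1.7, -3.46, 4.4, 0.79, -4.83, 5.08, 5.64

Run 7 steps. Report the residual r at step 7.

resid = -0.6413

step 1: x_pred=4.1186  r=-5.8186  x^+=-0.5479  v^+=-1.4068  a^+=-0.7214
step 2: x_pred=-2.7102  r=-0.7498  x^+=-3.3115  v^+=-2.4989  a^+=-0.9303
step 3: x_pred=-6.9079  r=11.3079  x^+=2.1610  v^+=0.0353  a^+=2.2207
step 4: x_pred=3.7487  r=-2.9587  x^+=1.3758  v^+=1.7054  a^+=1.3962
step 5: x_pred=4.3603  r=-9.1903  x^+=-3.0103  v^+=0.4012  a^+=-1.1647
step 6: x_pred=-3.3478  r=8.4278  x^+=3.4113  v^+=1.7337  a^+=1.1838
step 7: x_pred=6.2813  r=-0.6413  x^+=5.7670  v^+=2.9246  a^+=1.0051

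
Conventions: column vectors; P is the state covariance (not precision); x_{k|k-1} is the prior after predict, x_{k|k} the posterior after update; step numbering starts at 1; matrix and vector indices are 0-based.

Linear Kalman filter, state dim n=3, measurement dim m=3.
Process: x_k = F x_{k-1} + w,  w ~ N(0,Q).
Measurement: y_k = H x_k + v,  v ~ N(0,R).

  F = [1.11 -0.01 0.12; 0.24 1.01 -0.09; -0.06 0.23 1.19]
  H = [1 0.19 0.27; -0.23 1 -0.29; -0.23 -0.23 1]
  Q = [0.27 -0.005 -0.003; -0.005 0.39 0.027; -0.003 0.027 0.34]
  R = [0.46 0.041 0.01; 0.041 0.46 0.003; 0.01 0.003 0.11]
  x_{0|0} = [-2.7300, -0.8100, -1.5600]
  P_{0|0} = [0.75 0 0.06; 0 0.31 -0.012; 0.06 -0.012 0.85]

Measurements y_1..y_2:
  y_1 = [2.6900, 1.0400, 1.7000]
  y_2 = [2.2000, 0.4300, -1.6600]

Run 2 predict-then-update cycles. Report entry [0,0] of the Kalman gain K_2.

step 1: x^-=[-3.2094, -1.3329, -1.8789]  P^-=[1.2224 0.1768 0.1464; 0.1768 0.7559 0.0005; 0.1464 0.0005 1.5476]  S=[1.9687 -0.1001 0.2026; -0.1001 1.3487 -0.6097; 0.2026 -0.6097 1.7135]  K=[0.6744 -0.1682 -0.2420; 0.1860 0.5692 0.0556; 0.1989 0.0550 0.8796]  nu=[6.6600, 1.0899, 2.5342]  x^+=[0.4853, 0.6672, 1.7347]  P^+=[0.2816 0.0291 0.0511; 0.0291 0.3012 0.0856; 0.0511 0.0856 0.1304]
step 2: x^-=[0.7402, 0.6343, 2.1887]  P^-=[0.6316 0.1050 0.0721; 0.1050 0.7108 0.1948; 0.0721 0.1948 0.5803]  S=[1.2583 0.1022 0.0541; 0.1022 1.1014 -0.1179; 0.0541 -0.1179 0.6497]  K=[0.5533 -0.1304 -0.2196; 0.1823 0.5658 0.0986; 0.1704 0.0787 0.7989]  nu=[0.7484, 0.6007, -3.5325]  x^+=[1.8517, 0.7624, -0.4585]  P^+=[0.2310 0.0268 0.0403; 0.0268 0.3002 0.0896; 0.0403 0.0896 0.1197]

K[0,0] = 0.5533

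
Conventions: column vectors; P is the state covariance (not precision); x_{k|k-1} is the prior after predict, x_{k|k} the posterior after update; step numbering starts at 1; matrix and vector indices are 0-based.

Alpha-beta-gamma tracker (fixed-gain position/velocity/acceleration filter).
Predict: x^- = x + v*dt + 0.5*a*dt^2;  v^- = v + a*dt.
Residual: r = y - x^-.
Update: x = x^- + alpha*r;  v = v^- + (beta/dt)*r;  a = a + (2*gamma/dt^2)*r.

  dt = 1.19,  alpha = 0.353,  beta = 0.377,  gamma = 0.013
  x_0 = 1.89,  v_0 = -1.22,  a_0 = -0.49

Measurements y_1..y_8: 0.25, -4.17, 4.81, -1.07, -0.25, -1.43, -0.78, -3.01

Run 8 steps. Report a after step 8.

a_post = -0.2773

step 1: x_pred=0.0913  r=0.1587  x^+=0.1473  v^+=-1.7528  a^+=-0.4871
step 2: x_pred=-2.2834  r=-1.8866  x^+=-2.9494  v^+=-2.9301  a^+=-0.5217
step 3: x_pred=-6.8056  r=11.6156  x^+=-2.7053  v^+=0.1289  a^+=-0.3085
step 4: x_pred=-2.7703  r=1.7003  x^+=-2.1701  v^+=0.3005  a^+=-0.2772
step 5: x_pred=-2.0087  r=1.7587  x^+=-1.3879  v^+=0.5278  a^+=-0.2449
step 6: x_pred=-0.9333  r=-0.4967  x^+=-1.1086  v^+=0.0789  a^+=-0.2541
step 7: x_pred=-1.1946  r=0.4146  x^+=-1.0482  v^+=-0.0921  a^+=-0.2465
step 8: x_pred=-1.3323  r=-1.6777  x^+=-1.9245  v^+=-0.9169  a^+=-0.2773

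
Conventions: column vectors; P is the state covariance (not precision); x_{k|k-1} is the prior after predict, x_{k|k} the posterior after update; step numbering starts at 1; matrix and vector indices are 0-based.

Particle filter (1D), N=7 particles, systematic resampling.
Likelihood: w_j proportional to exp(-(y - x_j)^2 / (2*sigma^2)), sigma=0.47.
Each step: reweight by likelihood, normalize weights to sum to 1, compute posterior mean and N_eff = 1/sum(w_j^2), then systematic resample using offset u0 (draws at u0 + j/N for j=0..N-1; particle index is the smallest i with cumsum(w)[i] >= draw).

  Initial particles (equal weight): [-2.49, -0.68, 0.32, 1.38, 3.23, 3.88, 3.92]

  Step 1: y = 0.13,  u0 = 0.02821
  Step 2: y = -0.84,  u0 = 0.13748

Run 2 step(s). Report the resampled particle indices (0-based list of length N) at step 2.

resampled_idx = [0, 0, 0, 1, 1, 1, 6]

step 1: w=[0.0000, 0.1924, 0.7829, 0.0247, 0.0000, 0.0000, 0.0000]  mean=0.1538  Neff=1.5373  idx=[1, 1, 2, 2, 2, 2, 2]
step 2: w=[0.4441, 0.4441, 0.0224, 0.0224, 0.0224, 0.0224, 0.0224]  mean=-0.5681  Neff=2.5197  idx=[0, 0, 0, 1, 1, 1, 6]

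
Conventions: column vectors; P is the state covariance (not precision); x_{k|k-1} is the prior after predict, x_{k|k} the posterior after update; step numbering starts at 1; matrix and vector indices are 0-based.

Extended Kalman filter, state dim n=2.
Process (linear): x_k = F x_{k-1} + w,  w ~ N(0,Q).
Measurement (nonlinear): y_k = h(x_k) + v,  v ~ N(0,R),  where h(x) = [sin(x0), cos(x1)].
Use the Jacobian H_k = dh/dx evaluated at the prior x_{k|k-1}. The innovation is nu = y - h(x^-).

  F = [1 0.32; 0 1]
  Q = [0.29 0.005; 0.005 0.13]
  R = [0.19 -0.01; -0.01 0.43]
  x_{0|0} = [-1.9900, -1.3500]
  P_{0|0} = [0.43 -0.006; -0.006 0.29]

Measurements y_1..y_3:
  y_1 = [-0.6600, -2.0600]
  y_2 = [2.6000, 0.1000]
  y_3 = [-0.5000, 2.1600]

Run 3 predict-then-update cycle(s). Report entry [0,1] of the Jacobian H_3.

step 1: x^-=[-2.4220, -1.3500]  P^-=[0.7459 0.0918; 0.0918 0.4200]  H_jac=[-0.7521 0.0000; 0.0000 0.9757]  S=[0.6119 -0.0774; -0.0774 0.8299]  K=[-0.9139 0.0227; -0.0510 0.4891]  nu=[-0.0009, -2.2790]  x^+=[-2.4730, -2.4645]  P^+=[0.2312 0.0194; 0.0194 0.2161]
step 2: x^-=[-3.2616, -2.4645]  P^-=[0.5557 0.0935; 0.0935 0.3461]  H_jac=[-0.9928 0.0000; 0.0000 0.6265]  S=[0.7377 -0.0682; -0.0682 0.5658]  K=[-0.7466 0.0136; -0.0915 0.3721]  nu=[2.4802, 0.8794]  x^+=[-5.1014, -2.3642]  P^+=[0.1430 0.0213; 0.0213 0.2569]
step 3: x^-=[-5.8579, -2.3642]  P^-=[0.4729 0.1085; 0.1085 0.3869]  H_jac=[0.9109 0.0000; 0.0000 0.7015]  S=[0.5824 0.0593; 0.0593 0.6204]  K=[0.7343 0.0524; 0.1263 0.4254]  nu=[-0.9126, 2.8727]  x^+=[-6.3774, -1.2574]  P^+=[0.1526 0.0217; 0.0217 0.2590]

H_jac[0,1] = 0.0000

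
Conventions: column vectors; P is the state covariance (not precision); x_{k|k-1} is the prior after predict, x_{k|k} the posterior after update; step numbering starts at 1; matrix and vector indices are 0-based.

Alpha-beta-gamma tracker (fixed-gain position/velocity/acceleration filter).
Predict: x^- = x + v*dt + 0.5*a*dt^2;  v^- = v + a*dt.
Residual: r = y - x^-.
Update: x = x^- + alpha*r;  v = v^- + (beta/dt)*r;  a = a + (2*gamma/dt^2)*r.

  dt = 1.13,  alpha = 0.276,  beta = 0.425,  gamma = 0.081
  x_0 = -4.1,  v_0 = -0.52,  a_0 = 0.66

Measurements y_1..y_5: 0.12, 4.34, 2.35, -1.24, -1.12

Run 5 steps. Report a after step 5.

step 1: x_pred=-4.2662  r=4.3862  x^+=-3.0556  v^+=1.8755  a^+=1.2165
step 2: x_pred=-0.1597  r=4.4997  x^+=1.0822  v^+=4.9425  a^+=1.7874
step 3: x_pred=7.8084  r=-5.4584  x^+=6.3018  v^+=4.9092  a^+=1.0949
step 4: x_pred=12.5483  r=-13.7883  x^+=8.7427  v^+=0.9606  a^+=-0.6545
step 5: x_pred=9.4103  r=-10.5303  x^+=6.5039  v^+=-3.7395  a^+=-1.9904

a_post = -1.9904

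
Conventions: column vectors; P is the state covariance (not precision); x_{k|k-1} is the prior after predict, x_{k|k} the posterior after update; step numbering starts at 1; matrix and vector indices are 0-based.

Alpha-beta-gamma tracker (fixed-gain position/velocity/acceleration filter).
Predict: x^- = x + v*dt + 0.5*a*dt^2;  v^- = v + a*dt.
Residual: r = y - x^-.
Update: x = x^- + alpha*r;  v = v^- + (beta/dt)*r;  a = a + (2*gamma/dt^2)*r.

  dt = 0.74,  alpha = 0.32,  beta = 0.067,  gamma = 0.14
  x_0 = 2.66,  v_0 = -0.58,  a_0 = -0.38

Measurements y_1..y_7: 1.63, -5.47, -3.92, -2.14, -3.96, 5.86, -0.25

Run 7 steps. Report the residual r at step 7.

step 1: x_pred=2.1268  r=-0.4968  x^+=1.9678  v^+=-0.9062  a^+=-0.6340
step 2: x_pred=1.1236  r=-6.5936  x^+=-0.9863  v^+=-1.9723  a^+=-4.0055
step 3: x_pred=-3.5426  r=-0.3774  x^+=-3.6633  v^+=-4.9706  a^+=-4.1985
step 4: x_pred=-8.4911  r=6.3511  x^+=-6.4587  v^+=-7.5024  a^+=-0.9510
step 5: x_pred=-12.2709  r=8.3109  x^+=-9.6114  v^+=-7.4537  a^+=3.2985
step 6: x_pred=-14.2240  r=20.0840  x^+=-7.7971  v^+=-3.1943  a^+=13.5679
step 7: x_pred=-6.4460  r=6.1960  x^+=-4.4633  v^+=7.4069  a^+=16.7361

resid = 6.1960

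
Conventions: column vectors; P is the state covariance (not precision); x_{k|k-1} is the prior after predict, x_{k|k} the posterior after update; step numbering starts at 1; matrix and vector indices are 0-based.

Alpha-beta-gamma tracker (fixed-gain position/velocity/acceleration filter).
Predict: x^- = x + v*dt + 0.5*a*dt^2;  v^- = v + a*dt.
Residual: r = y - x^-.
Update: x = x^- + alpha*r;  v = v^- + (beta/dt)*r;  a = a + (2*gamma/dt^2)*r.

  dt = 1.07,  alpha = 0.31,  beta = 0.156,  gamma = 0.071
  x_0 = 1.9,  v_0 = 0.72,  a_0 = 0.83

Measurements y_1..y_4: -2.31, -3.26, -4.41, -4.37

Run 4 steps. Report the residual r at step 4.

resid = -1.4486

step 1: x_pred=3.1455  r=-5.4555  x^+=1.4543  v^+=0.8127  a^+=0.1534
step 2: x_pred=2.4117  r=-5.6717  x^+=0.6535  v^+=0.1499  a^+=-0.5501
step 3: x_pred=0.4990  r=-4.9090  x^+=-1.0228  v^+=-1.1544  a^+=-1.1589
step 4: x_pred=-2.9214  r=-1.4486  x^+=-3.3705  v^+=-2.6057  a^+=-1.3386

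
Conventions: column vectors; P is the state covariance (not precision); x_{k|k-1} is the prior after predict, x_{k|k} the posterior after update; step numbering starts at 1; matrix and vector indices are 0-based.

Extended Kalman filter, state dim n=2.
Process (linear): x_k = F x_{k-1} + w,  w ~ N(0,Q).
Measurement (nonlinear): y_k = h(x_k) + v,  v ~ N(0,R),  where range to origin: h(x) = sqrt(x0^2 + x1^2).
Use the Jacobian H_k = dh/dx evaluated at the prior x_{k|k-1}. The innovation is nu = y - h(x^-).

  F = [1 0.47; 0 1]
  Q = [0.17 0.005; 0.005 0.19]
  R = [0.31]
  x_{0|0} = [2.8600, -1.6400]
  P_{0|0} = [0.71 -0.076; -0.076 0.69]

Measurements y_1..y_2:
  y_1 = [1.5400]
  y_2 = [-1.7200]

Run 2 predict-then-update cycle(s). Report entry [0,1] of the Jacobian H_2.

step 1: x^-=[2.0892, -1.6400]  P^-=[0.9610 0.2533; 0.2533 0.8800]  H_jac=[0.7866 -0.6175]  S=[0.9941]  K=[0.6031; -0.3462]  nu=[-1.1160]  x^+=[1.4162, -1.2537]  P^+=[0.5994 0.4608; 0.4608 0.7609]
step 2: x^-=[0.8269, -1.2537]  P^-=[1.3707 0.8234; 0.8234 0.9509]  H_jac=[0.5506 -0.8348]  S=[0.6312]  K=[0.1067; -0.5392]  nu=[-3.2218]  x^+=[0.4831, 0.4835]  P^+=[1.3635 0.8598; 0.8598 0.7674]

H_jac[0,1] = -0.8348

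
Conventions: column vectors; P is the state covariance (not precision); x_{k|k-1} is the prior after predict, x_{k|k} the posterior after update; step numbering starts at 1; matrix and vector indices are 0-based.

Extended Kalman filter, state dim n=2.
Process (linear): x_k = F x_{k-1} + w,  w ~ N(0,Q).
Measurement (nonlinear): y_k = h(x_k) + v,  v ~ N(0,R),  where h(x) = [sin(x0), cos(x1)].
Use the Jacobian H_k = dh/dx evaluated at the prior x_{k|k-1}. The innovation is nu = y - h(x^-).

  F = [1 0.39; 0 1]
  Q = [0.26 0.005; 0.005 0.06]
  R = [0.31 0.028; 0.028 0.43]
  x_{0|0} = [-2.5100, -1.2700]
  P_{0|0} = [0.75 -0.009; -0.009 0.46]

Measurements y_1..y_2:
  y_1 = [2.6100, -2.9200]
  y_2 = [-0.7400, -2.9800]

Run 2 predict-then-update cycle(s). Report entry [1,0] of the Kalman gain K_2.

step 1: x^-=[-3.0053, -1.2700]  P^-=[1.0729 0.1754; 0.1754 0.5200]  H_jac=[-0.9907 0.0000; 0.0000 0.9551]  S=[1.3631 -0.1380; -0.1380 0.9044]  K=[-0.7730 0.0673; -0.0730 0.5380]  nu=[2.7459, -3.2163]  x^+=[-5.3444, -3.2010]  P^+=[0.2400 0.0076; 0.0076 0.2401]
step 2: x^-=[-6.5927, -3.2010]  P^-=[0.5425 0.1063; 0.1063 0.3001]  H_jac=[0.9525 0.0000; 0.0000 -0.0594]  S=[0.8021 0.0220; 0.0220 0.4311]  K=[0.6454 -0.0476; 0.1275 -0.0478]  nu=[-0.4354, -1.9818]  x^+=[-6.7795, -3.1617]  P^+=[0.2087 0.0401; 0.0401 0.2863]

K[1,0] = 0.1275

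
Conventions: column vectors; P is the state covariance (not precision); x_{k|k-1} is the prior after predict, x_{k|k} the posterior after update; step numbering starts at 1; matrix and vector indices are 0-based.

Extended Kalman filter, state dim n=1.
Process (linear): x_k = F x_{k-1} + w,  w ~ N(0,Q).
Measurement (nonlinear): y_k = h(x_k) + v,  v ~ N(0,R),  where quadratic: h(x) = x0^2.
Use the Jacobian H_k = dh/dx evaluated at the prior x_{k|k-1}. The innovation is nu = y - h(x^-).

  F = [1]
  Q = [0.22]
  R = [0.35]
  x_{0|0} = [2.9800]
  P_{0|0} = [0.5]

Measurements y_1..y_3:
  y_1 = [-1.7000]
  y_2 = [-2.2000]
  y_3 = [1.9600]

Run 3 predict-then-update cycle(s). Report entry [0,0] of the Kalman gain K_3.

step 1: x^-=[2.9800]  P^-=[0.7200]  H_jac=[5.9600]  S=[25.9256]  K=[0.1655]  nu=[-10.5804]  x^+=[1.2287]  P^+=[0.0097]
step 2: x^-=[1.2287]  P^-=[0.2297]  H_jac=[2.4575]  S=[1.7373]  K=[0.3249]  nu=[-3.7098]  x^+=[0.0233]  P^+=[0.0463]
step 3: x^-=[0.0233]  P^-=[0.2663]  H_jac=[0.0465]  S=[0.3506]  K=[0.0353]  nu=[1.9595]  x^+=[0.0925]  P^+=[0.2658]

K[0,0] = 0.0353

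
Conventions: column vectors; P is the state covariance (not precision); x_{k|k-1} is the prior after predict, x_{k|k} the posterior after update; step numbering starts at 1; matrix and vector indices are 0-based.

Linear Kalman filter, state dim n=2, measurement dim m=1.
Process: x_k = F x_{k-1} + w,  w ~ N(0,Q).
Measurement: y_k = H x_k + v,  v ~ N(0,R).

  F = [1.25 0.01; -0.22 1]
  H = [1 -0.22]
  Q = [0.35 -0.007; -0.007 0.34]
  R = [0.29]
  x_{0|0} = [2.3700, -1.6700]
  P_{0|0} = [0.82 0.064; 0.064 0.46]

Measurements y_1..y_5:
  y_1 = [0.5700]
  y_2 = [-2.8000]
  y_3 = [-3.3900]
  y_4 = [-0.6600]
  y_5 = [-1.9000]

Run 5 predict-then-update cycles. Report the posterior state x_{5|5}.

x_post = [-1.9622, 0.0469]

step 1: x^-=[2.9458, -2.1914]  P^-=[1.6329 -0.1480; -0.1480 0.8115]  S=[2.0273]  K=[0.8215; -0.1611]  nu=[-2.8579]  x^+=[0.5980, -1.7310]  P^+=[0.2647 0.1202; 0.1202 0.7589]
step 2: x^-=[0.7302, -1.8626]  P^-=[0.7667 0.0778; 0.0778 1.0588]  S=[1.0737]  K=[0.6981; -0.1445]  nu=[-3.9399]  x^+=[-2.0204, -1.2934]  P^+=[0.2434 0.1861; 0.1861 1.0364]
step 3: x^-=[-2.5384, -0.8489]  P^-=[0.7351 0.1687; 0.1687 1.3063]  S=[1.0141]  K=[0.6883; -0.1171]  nu=[-1.0384]  x^+=[-3.2531, -0.7274]  P^+=[0.2547 0.2504; 0.2504 1.2924]
step 4: x^-=[-4.0736, -0.0117]  P^-=[0.7543 0.2483; 0.2483 1.5346]  S=[1.0093]  K=[0.6932; -0.0885]  nu=[3.4110]  x^+=[-1.7090, -0.3135]  P^+=[0.2693 0.3102; 0.3102 1.5267]
step 5: x^-=[-2.1394, 0.0625]  P^-=[0.7787 0.3213; 0.3213 1.7432]  S=[1.0117]  K=[0.6998; -0.0615]  nu=[0.2531]  x^+=[-1.9622, 0.0469]  P^+=[0.2832 0.3648; 0.3648 1.7394]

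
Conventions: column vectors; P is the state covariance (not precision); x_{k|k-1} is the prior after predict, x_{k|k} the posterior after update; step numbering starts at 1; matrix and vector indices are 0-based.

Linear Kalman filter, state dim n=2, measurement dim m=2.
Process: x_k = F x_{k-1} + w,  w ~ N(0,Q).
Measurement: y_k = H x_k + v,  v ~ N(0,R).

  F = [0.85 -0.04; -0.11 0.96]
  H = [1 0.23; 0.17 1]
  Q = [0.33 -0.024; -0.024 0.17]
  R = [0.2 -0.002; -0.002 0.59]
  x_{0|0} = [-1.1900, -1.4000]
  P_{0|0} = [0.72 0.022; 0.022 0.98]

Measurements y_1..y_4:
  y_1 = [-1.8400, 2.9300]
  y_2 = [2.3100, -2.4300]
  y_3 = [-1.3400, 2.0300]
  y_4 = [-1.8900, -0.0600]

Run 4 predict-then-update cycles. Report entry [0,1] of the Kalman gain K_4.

K[0,1] = -0.0753

step 1: x^-=[-0.9555, -1.2131]  P^-=[0.8503 -0.1109; -0.1109 1.0772]  S=[1.0562 0.2751; 0.2751 1.6541]  K=[0.8107 -0.1145; -0.0387 0.6463]  nu=[-0.6055, 4.3055]  x^+=[-1.9392, 1.5930]  P^+=[0.1855 -0.1007; -0.1007 0.3985]
step 2: x^-=[-1.7120, 1.7426]  P^-=[0.4715 -0.1393; -0.1393 0.5608]  S=[0.6371 0.0624; 0.0624 1.1171]  K=[0.6988 -0.0920; -0.0636 0.4844]  nu=[3.6212, -3.8815]  x^+=[1.1755, -0.3679]  P^+=[0.1590 -0.0827; -0.0827 0.3000]
step 3: x^-=[1.0139, -0.4824]  P^-=[0.4510 -0.1182; -0.1182 0.4658]  S=[0.6212 0.0590; 0.0590 1.0287]  K=[0.6897 -0.0799; -0.0593 0.4367]  nu=[-2.2429, 2.3401]  x^+=[-0.7202, 0.6724]  P^+=[0.1553 -0.0749; -0.0749 0.2705]
step 4: x^-=[-0.6391, 0.7248]  P^-=[0.4478 -0.1104; -0.1104 0.4370]  S=[0.6201 0.0599; 0.0599 1.0024]  K=[0.6884 -0.0753; -0.0566 0.4206]  nu=[-1.4176, -0.6761]  x^+=[-1.5640, 0.5206]  P^+=[0.1544 -0.0721; -0.0721 0.2605]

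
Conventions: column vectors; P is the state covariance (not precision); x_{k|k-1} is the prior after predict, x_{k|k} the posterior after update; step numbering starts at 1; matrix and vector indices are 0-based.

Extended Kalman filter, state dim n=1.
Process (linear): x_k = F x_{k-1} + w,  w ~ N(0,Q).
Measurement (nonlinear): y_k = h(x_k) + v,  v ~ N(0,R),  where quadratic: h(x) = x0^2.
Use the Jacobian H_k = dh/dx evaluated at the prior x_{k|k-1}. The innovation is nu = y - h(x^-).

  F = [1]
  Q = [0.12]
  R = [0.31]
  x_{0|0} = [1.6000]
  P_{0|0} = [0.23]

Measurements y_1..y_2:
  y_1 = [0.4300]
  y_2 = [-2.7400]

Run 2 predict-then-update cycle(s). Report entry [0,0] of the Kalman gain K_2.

K[0,0] = 0.3293

step 1: x^-=[1.6000]  P^-=[0.3500]  H_jac=[3.2000]  S=[3.8940]  K=[0.2876]  nu=[-2.1300]  x^+=[0.9874]  P^+=[0.0279]
step 2: x^-=[0.9874]  P^-=[0.1479]  H_jac=[1.9747]  S=[0.8866]  K=[0.3293]  nu=[-3.7149]  x^+=[-0.2361]  P^+=[0.0517]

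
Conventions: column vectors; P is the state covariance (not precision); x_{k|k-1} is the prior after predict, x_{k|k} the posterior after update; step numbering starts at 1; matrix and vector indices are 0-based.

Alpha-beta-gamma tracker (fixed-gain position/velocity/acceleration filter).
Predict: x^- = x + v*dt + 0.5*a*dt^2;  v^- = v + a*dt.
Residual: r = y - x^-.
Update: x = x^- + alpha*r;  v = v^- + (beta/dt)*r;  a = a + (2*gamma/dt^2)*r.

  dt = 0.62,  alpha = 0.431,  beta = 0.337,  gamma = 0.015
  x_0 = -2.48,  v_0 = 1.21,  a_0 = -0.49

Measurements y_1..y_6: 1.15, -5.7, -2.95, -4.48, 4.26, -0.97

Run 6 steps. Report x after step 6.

step 1: x_pred=-1.8240  r=2.9740  x^+=-0.5422  v^+=2.5227  a^+=-0.2579
step 2: x_pred=0.9723  r=-6.6723  x^+=-1.9035  v^+=-1.2639  a^+=-0.7786
step 3: x_pred=-2.8367  r=-0.1133  x^+=-2.8856  v^+=-1.8082  a^+=-0.7875
step 4: x_pred=-4.1580  r=-0.3220  x^+=-4.2968  v^+=-2.4715  a^+=-0.8126
step 5: x_pred=-5.9853  r=10.2453  x^+=-1.5696  v^+=2.5935  a^+=-0.0130
step 6: x_pred=0.0359  r=-1.0059  x^+=-0.3976  v^+=2.0387  a^+=-0.0915

x_post = -0.3976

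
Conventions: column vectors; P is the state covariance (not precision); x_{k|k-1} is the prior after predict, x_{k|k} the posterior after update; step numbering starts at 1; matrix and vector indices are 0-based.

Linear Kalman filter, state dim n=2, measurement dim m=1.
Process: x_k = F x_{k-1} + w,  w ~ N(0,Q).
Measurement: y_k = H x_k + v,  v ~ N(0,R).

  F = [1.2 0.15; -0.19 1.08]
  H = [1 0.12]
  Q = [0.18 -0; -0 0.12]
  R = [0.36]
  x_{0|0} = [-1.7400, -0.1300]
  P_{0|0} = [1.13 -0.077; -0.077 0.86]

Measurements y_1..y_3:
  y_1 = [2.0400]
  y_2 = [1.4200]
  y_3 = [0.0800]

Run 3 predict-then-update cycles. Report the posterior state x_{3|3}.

step 1: x^-=[-2.1075, 0.1902]  P^-=[1.7988 -0.2159; -0.2159 1.1955]  S=[2.1242]  K=[0.8346; -0.0341]  nu=[4.1247]  x^+=[1.3350, 0.0495]  P^+=[0.3191 -0.1554; -0.1554 1.1930]
step 2: x^-=[1.6095, -0.2002]  P^-=[0.6104 -0.0765; -0.0765 1.5869]  S=[0.9749]  K=[0.6167; 0.1168]  nu=[-0.1654]  x^+=[1.5074, -0.2195]  P^+=[0.2396 -0.1468; -0.1468 1.5735]
step 3: x^-=[1.7760, -0.5235]  P^-=[0.5076 0.0143; 0.0143 2.0243]  S=[0.9002]  K=[0.5658; 0.2857]  nu=[-1.6332]  x^+=[0.8519, -0.9901]  P^+=[0.2194 -0.1313; -0.1313 1.9508]

x_post = [0.8519, -0.9901]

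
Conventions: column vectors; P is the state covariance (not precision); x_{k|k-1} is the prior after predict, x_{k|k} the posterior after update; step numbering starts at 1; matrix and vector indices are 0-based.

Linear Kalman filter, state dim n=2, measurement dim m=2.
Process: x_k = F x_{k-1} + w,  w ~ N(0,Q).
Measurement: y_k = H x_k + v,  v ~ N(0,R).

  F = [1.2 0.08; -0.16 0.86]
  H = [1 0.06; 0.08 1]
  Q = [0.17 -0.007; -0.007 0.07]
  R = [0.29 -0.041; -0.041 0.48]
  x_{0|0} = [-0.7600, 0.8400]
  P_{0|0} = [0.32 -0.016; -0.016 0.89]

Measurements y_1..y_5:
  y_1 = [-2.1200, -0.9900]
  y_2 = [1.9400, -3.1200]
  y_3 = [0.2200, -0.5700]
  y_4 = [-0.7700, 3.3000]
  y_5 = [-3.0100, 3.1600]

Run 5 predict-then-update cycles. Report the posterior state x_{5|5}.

step 1: x^-=[-0.8448, 0.8440]  P^-=[0.6334 -0.0235; -0.0235 0.7408]  S=[0.9233 0.0305; 0.0305 1.2211]  K=[0.6844 0.0051; 0.0027 0.6051]  nu=[-1.3258, -1.7664]  x^+=[-1.7613, -0.2284]  P^+=[0.2008 -0.0416; -0.0416 0.2937]
step 2: x^-=[-2.1318, 0.0854]  P^-=[0.4530 -0.0678; -0.0678 0.3038]  S=[0.7359 -0.0546; -0.0546 0.7758]  K=[0.6102 0.0023; -0.0390 0.3818]  nu=[4.0667, -3.0349]  x^+=[0.3425, -1.2320]  P^+=[0.1791 -0.0382; -0.0382 0.1879]
step 3: x^-=[0.3124, -1.1143]  P^-=[0.4218 -0.0674; -0.0674 0.2241]  S=[0.7045 -0.0616; -0.0616 0.6960]  K=[0.5933 0.0041; -0.0496 0.3098]  nu=[-0.0256, 0.5193]  x^+=[0.2994, -0.9521]  P^+=[0.1741 -0.0363; -0.0363 0.1537]
step 4: x^-=[0.2831, -0.8667]  P^-=[0.4147 -0.0668; -0.0668 0.1981]  S=[0.6974 -0.0631; -0.0631 0.6701]  K=[0.5894 0.0053; -0.0532 0.2826]  nu=[-1.0011, 4.1441]  x^+=[-0.2851, 0.3579]  P^+=[0.1728 -0.0355; -0.0355 0.1407]
step 5: x^-=[-0.3135, 0.3534]  P^-=[0.4130 -0.0667; -0.0667 0.1882]  S=[0.6956 -0.0636; -0.0636 0.6602]  K=[0.5884 0.0058; -0.0547 0.2718]  nu=[-2.7177, 2.8317]  x^+=[-1.8962, 1.2716]  P^+=[0.1725 -0.0351; -0.0351 0.1355]

x_post = [-1.8962, 1.2716]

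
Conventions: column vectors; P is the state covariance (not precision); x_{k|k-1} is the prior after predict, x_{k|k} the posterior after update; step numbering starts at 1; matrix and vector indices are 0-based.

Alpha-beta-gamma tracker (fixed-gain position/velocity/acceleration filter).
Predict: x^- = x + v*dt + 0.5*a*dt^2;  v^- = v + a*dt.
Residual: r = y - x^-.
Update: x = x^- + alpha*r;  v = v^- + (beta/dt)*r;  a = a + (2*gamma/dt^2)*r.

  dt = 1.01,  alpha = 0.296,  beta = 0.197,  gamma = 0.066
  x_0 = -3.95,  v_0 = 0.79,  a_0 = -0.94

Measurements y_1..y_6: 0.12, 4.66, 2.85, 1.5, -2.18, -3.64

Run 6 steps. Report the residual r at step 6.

step 1: x_pred=-3.6315  r=3.7515  x^+=-2.5211  v^+=0.5723  a^+=-0.4546
step 2: x_pred=-2.1749  r=6.8349  x^+=-0.1518  v^+=1.4464  a^+=0.4299
step 3: x_pred=1.5283  r=1.3217  x^+=1.9196  v^+=2.1383  a^+=0.6009
step 4: x_pred=4.3858  r=-2.8858  x^+=3.5316  v^+=2.1824  a^+=0.2275
step 5: x_pred=5.8518  r=-8.0318  x^+=3.4744  v^+=0.8455  a^+=-0.8118
step 6: x_pred=3.9143  r=-7.5543  x^+=1.6782  v^+=-1.4479  a^+=-1.7893

resid = -7.5543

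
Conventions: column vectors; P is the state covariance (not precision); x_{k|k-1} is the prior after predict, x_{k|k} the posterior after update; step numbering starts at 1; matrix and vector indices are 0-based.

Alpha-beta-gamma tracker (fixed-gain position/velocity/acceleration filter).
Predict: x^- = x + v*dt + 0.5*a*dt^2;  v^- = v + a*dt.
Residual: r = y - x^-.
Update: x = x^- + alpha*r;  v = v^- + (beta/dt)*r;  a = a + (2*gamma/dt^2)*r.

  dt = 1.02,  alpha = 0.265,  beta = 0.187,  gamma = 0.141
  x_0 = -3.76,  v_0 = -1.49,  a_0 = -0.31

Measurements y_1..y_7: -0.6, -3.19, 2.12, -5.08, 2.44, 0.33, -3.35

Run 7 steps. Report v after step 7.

v_post = -1.6594

step 1: x_pred=-5.4411  r=4.8411  x^+=-4.1582  v^+=-0.9187  a^+=1.0022
step 2: x_pred=-4.5739  r=1.3839  x^+=-4.2072  v^+=0.3573  a^+=1.3773
step 3: x_pred=-3.1263  r=5.2463  x^+=-1.7360  v^+=2.7239  a^+=2.7993
step 4: x_pred=2.4985  r=-7.5785  x^+=0.4902  v^+=4.1898  a^+=0.7451
step 5: x_pred=5.1514  r=-2.7114  x^+=4.4329  v^+=4.4527  a^+=0.0102
step 6: x_pred=8.9799  r=-8.6499  x^+=6.6877  v^+=2.8773  a^+=-2.3344
step 7: x_pred=8.4082  r=-11.7582  x^+=5.2923  v^+=-1.6594  a^+=-5.5214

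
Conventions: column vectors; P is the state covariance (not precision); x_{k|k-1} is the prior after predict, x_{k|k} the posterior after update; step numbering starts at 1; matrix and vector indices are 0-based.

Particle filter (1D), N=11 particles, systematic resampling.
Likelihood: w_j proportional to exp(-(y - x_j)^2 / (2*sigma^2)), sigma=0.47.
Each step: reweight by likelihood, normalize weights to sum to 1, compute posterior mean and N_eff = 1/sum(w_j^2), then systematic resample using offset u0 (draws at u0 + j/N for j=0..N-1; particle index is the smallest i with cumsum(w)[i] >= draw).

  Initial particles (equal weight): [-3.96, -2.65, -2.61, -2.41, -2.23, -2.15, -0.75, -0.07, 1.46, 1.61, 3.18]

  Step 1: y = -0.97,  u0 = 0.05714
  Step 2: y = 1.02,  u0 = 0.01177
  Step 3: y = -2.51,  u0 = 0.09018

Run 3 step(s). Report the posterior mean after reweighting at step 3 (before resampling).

step 1: w=[0.0000, 0.0015, 0.0020, 0.0080, 0.0241, 0.0375, 0.7865, 0.1403, 0.0000, 0.0000, 0.0000]  mean=-0.7627  Neff=1.5616  idx=[5, 6, 6, 6, 6, 6, 6, 6, 6, 7, 7]
step 2: w=[0.0000, 0.0058, 0.0058, 0.0058, 0.0058, 0.0058, 0.0058, 0.0058, 0.0058, 0.4766, 0.4766]  mean=-0.1018  Neff=2.1995  idx=[3, 9, 9, 9, 9, 9, 10, 10, 10, 10, 10]
step 3: w=[0.9847, 0.0015, 0.0015, 0.0015, 0.0015, 0.0015, 0.0015, 0.0015, 0.0015, 0.0015, 0.0015]  mean=-0.7396  Neff=1.0314  idx=[0, 0, 0, 0, 0, 0, 0, 0, 0, 0, 10]

post_mean = -0.7396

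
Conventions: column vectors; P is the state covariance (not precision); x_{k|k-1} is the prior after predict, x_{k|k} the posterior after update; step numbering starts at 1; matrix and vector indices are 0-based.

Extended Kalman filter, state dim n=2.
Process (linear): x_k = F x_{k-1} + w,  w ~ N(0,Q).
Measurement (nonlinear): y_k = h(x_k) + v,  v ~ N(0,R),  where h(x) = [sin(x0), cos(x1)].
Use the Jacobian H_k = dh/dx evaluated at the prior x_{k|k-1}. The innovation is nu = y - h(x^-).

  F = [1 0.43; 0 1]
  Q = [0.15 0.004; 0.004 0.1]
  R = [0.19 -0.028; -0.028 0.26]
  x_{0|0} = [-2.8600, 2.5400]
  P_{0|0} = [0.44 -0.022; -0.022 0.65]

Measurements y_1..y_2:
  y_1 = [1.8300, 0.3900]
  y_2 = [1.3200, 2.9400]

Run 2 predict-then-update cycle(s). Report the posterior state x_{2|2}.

step 1: x^-=[-1.7678, 2.5400]  P^-=[0.6913 0.2615; 0.2615 0.7500]  H_jac=[-0.1957 0.0000; 0.0000 -0.5660]  S=[0.2165 0.0010; 0.0010 0.5002]  K=[-0.6237 -0.2947; -0.2326 -0.8481]  nu=[2.8107, 1.2144]  x^+=[-3.8786, 0.8562]  P^+=[0.5633 0.1045; 0.1045 0.3781]
step 2: x^-=[-3.5105, 0.8562]  P^-=[0.8731 0.2711; 0.2711 0.4781]  H_jac=[-0.9327 0.0000; 0.0000 -0.7553]  S=[0.9496 0.1630; 0.1630 0.5328]  K=[-0.8355 -0.1287; -0.1582 -0.6294]  nu=[0.9594, 2.2847]  x^+=[-4.6062, -0.7337]  P^+=[0.1663 0.0133; 0.0133 0.2108]

x_post = [-4.6062, -0.7337]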